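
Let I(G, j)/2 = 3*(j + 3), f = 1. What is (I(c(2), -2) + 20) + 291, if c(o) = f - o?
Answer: 317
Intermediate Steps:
c(o) = 1 - o
I(G, j) = 18 + 6*j (I(G, j) = 2*(3*(j + 3)) = 2*(3*(3 + j)) = 2*(9 + 3*j) = 18 + 6*j)
(I(c(2), -2) + 20) + 291 = ((18 + 6*(-2)) + 20) + 291 = ((18 - 12) + 20) + 291 = (6 + 20) + 291 = 26 + 291 = 317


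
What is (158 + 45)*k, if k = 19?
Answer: 3857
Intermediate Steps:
(158 + 45)*k = (158 + 45)*19 = 203*19 = 3857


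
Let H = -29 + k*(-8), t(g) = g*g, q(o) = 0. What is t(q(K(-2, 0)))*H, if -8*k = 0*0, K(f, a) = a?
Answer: 0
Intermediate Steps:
k = 0 (k = -0*0 = -⅛*0 = 0)
t(g) = g²
H = -29 (H = -29 + 0*(-8) = -29 + 0 = -29)
t(q(K(-2, 0)))*H = 0²*(-29) = 0*(-29) = 0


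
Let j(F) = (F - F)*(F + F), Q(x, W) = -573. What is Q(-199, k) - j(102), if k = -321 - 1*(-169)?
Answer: -573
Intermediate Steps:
k = -152 (k = -321 + 169 = -152)
j(F) = 0 (j(F) = 0*(2*F) = 0)
Q(-199, k) - j(102) = -573 - 1*0 = -573 + 0 = -573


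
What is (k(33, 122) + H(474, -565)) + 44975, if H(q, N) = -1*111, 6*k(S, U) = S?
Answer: 89739/2 ≈ 44870.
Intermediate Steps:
k(S, U) = S/6
H(q, N) = -111
(k(33, 122) + H(474, -565)) + 44975 = ((⅙)*33 - 111) + 44975 = (11/2 - 111) + 44975 = -211/2 + 44975 = 89739/2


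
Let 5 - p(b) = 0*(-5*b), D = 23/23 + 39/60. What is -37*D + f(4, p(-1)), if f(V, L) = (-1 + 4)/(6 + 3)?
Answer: -3643/60 ≈ -60.717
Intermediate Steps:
D = 33/20 (D = 23*(1/23) + 39*(1/60) = 1 + 13/20 = 33/20 ≈ 1.6500)
p(b) = 5 (p(b) = 5 - 0*(-5*b) = 5 - 1*0 = 5 + 0 = 5)
f(V, L) = 1/3 (f(V, L) = 3/9 = 3*(1/9) = 1/3)
-37*D + f(4, p(-1)) = -37*33/20 + 1/3 = -1221/20 + 1/3 = -3643/60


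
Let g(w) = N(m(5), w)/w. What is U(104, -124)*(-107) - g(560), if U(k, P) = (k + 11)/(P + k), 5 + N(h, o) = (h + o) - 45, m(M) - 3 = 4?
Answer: 344023/560 ≈ 614.33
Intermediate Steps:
m(M) = 7 (m(M) = 3 + 4 = 7)
N(h, o) = -50 + h + o (N(h, o) = -5 + ((h + o) - 45) = -5 + (-45 + h + o) = -50 + h + o)
U(k, P) = (11 + k)/(P + k)
g(w) = (-43 + w)/w (g(w) = (-50 + 7 + w)/w = (-43 + w)/w)
U(104, -124)*(-107) - g(560) = ((11 + 104)/(-124 + 104))*(-107) - (-43 + 560)/560 = (115/(-20))*(-107) - 517/560 = -1/20*115*(-107) - 1*517/560 = -23/4*(-107) - 517/560 = 2461/4 - 517/560 = 344023/560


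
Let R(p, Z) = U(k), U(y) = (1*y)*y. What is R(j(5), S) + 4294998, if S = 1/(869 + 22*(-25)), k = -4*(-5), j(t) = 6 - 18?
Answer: 4295398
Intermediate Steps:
j(t) = -12
k = 20
U(y) = y² (U(y) = y*y = y²)
S = 1/319 (S = 1/(869 - 550) = 1/319 ≈ 0.0031348)
R(p, Z) = 400 (R(p, Z) = 20² = 400)
R(j(5), S) + 4294998 = 400 + 4294998 = 4295398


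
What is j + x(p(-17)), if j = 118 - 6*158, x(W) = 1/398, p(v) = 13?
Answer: -330339/398 ≈ -830.00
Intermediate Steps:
x(W) = 1/398
j = -830 (j = 118 - 948 = -830)
j + x(p(-17)) = -830 + 1/398 = -330339/398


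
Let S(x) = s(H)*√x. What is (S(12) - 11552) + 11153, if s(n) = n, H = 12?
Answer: -399 + 24*√3 ≈ -357.43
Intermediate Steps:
S(x) = 12*√x
(S(12) - 11552) + 11153 = (12*√12 - 11552) + 11153 = (12*(2*√3) - 11552) + 11153 = (24*√3 - 11552) + 11153 = (-11552 + 24*√3) + 11153 = -399 + 24*√3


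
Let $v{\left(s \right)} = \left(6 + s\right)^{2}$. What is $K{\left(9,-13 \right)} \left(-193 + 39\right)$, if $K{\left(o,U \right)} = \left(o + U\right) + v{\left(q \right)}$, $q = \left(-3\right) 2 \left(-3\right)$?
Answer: $-88088$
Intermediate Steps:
$q = 18$ ($q = \left(-6\right) \left(-3\right) = 18$)
$K{\left(o,U \right)} = 576 + U + o$ ($K{\left(o,U \right)} = \left(o + U\right) + \left(6 + 18\right)^{2} = \left(U + o\right) + 24^{2} = \left(U + o\right) + 576 = 576 + U + o$)
$K{\left(9,-13 \right)} \left(-193 + 39\right) = \left(576 - 13 + 9\right) \left(-193 + 39\right) = 572 \left(-154\right) = -88088$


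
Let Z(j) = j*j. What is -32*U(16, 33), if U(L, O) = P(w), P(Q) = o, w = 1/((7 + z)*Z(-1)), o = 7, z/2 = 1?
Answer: -224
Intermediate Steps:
z = 2 (z = 2*1 = 2)
Z(j) = j²
w = ⅑ (w = 1/((7 + 2)*((-1)²)) = 1/(9*1) = (⅑)*1 = ⅑ ≈ 0.11111)
P(Q) = 7
U(L, O) = 7
-32*U(16, 33) = -32*7 = -224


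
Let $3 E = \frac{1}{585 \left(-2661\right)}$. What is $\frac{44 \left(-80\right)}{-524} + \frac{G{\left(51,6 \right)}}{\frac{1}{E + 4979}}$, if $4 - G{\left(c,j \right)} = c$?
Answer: $- \frac{143159709419108}{611777205} \approx -2.3401 \cdot 10^{5}$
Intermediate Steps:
$G{\left(c,j \right)} = 4 - c$
$E = - \frac{1}{4670055}$ ($E = \frac{\frac{1}{585} \frac{1}{-2661}}{3} = \frac{\frac{1}{585} \left(- \frac{1}{2661}\right)}{3} = \frac{1}{3} \left(- \frac{1}{1556685}\right) = - \frac{1}{4670055} \approx -2.1413 \cdot 10^{-7}$)
$\frac{44 \left(-80\right)}{-524} + \frac{G{\left(51,6 \right)}}{\frac{1}{E + 4979}} = \frac{44 \left(-80\right)}{-524} + \frac{4 - 51}{\frac{1}{- \frac{1}{4670055} + 4979}} = \left(-3520\right) \left(- \frac{1}{524}\right) + \frac{4 - 51}{\frac{1}{\frac{23252203844}{4670055}}} = \frac{880}{131} - \frac{47}{\frac{4670055}{23252203844}} = \frac{880}{131} - \frac{1092853580668}{4670055} = - \frac{143159709419108}{611777205}$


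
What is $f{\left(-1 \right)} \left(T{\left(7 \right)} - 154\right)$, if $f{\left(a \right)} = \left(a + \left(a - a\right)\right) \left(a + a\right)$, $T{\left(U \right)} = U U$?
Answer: $-210$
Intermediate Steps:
$T{\left(U \right)} = U^{2}$
$f{\left(a \right)} = 2 a^{2}$ ($f{\left(a \right)} = \left(a + 0\right) 2 a = a 2 a = 2 a^{2}$)
$f{\left(-1 \right)} \left(T{\left(7 \right)} - 154\right) = 2 \left(-1\right)^{2} \left(7^{2} - 154\right) = 2 \cdot 1 \left(49 - 154\right) = 2 \left(-105\right) = -210$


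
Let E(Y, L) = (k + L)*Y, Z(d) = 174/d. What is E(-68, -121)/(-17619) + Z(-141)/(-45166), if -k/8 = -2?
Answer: -360852009/890515439 ≈ -0.40522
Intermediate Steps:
k = 16 (k = -8*(-2) = 16)
E(Y, L) = Y*(16 + L) (E(Y, L) = (16 + L)*Y = Y*(16 + L))
E(-68, -121)/(-17619) + Z(-141)/(-45166) = -68*(16 - 121)/(-17619) + (174/(-141))/(-45166) = -68*(-105)*(-1/17619) + (174*(-1/141))*(-1/45166) = 7140*(-1/17619) - 58/47*(-1/45166) = -340/839 + 29/1061401 = -360852009/890515439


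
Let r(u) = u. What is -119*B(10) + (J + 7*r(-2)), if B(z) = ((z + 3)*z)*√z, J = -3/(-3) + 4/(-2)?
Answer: -15 - 15470*√10 ≈ -48935.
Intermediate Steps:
J = -1 (J = -3*(-⅓) + 4*(-½) = 1 - 2 = -1)
B(z) = z^(3/2)*(3 + z) (B(z) = ((3 + z)*z)*√z = (z*(3 + z))*√z = z^(3/2)*(3 + z))
-119*B(10) + (J + 7*r(-2)) = -119*10^(3/2)*(3 + 10) + (-1 + 7*(-2)) = -119*10*√10*13 + (-1 - 14) = -15470*√10 - 15 = -15 - 15470*√10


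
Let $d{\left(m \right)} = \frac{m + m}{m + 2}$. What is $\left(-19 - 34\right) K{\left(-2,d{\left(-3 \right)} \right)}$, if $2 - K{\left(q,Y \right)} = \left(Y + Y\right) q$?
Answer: $-1378$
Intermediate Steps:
$d{\left(m \right)} = \frac{2 m}{2 + m}$
$K{\left(q,Y \right)} = 2 - 2 Y q$ ($K{\left(q,Y \right)} = 2 - \left(Y + Y\right) q = 2 - 2 Y q$)
$\left(-19 - 34\right) K{\left(-2,d{\left(-3 \right)} \right)} = \left(-19 - 34\right) \left(2 - 2 \cdot 2 \left(-3\right) \frac{1}{2 - 3} \left(-2\right)\right) = - 53 \left(2 - 2 \cdot 2 \left(-3\right) \frac{1}{-1} \left(-2\right)\right) = - 53 \left(2 - 2 \cdot 2 \left(-3\right) \left(-1\right) \left(-2\right)\right) = - 53 \left(2 - 12 \left(-2\right)\right) = - 53 \left(2 + 24\right) = \left(-53\right) 26 = -1378$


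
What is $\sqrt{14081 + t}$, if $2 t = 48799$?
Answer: $\frac{\sqrt{153922}}{2} \approx 196.16$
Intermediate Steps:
$t = \frac{48799}{2}$ ($t = \frac{1}{2} \cdot 48799 = \frac{48799}{2} \approx 24400.0$)
$\sqrt{14081 + t} = \sqrt{14081 + \frac{48799}{2}} = \sqrt{\frac{76961}{2}} = \frac{\sqrt{153922}}{2}$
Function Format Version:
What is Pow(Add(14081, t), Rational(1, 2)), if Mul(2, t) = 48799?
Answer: Mul(Rational(1, 2), Pow(153922, Rational(1, 2))) ≈ 196.16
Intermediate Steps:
t = Rational(48799, 2) (t = Mul(Rational(1, 2), 48799) = Rational(48799, 2) ≈ 24400.)
Pow(Add(14081, t), Rational(1, 2)) = Pow(Add(14081, Rational(48799, 2)), Rational(1, 2)) = Pow(Rational(76961, 2), Rational(1, 2)) = Mul(Rational(1, 2), Pow(153922, Rational(1, 2)))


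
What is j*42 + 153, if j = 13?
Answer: 699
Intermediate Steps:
j*42 + 153 = 13*42 + 153 = 546 + 153 = 699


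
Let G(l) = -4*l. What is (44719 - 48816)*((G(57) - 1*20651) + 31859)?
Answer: -44985060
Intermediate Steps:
(44719 - 48816)*((G(57) - 1*20651) + 31859) = (44719 - 48816)*((-4*57 - 1*20651) + 31859) = -4097*((-228 - 20651) + 31859) = -4097*(-20879 + 31859) = -4097*10980 = -44985060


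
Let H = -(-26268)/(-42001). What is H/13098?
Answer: -4378/91688183 ≈ -4.7749e-5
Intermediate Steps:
H = -26268/42001 (H = -(-26268)*(-1)/42001 = -1*26268/42001 = -26268/42001 ≈ -0.62541)
H/13098 = -26268/42001/13098 = -26268/42001*1/13098 = -4378/91688183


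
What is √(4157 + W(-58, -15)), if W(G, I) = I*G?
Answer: √5027 ≈ 70.901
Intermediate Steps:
W(G, I) = G*I
√(4157 + W(-58, -15)) = √(4157 - 58*(-15)) = √(4157 + 870) = √5027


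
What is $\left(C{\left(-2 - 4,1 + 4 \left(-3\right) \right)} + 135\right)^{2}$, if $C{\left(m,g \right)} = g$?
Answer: $15376$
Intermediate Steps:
$\left(C{\left(-2 - 4,1 + 4 \left(-3\right) \right)} + 135\right)^{2} = \left(\left(1 + 4 \left(-3\right)\right) + 135\right)^{2} = \left(\left(1 - 12\right) + 135\right)^{2} = \left(-11 + 135\right)^{2} = 124^{2} = 15376$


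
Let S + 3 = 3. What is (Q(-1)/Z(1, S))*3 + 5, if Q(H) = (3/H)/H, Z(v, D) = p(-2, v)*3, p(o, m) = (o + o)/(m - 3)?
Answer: 13/2 ≈ 6.5000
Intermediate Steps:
S = 0 (S = -3 + 3 = 0)
p(o, m) = 2*o/(-3 + m) (p(o, m) = (2*o)/(-3 + m) = 2*o/(-3 + m))
Z(v, D) = -12/(-3 + v) (Z(v, D) = (2*(-2)/(-3 + v))*3 = -4/(-3 + v)*3 = -12/(-3 + v))
Q(H) = 3/H²
(Q(-1)/Z(1, S))*3 + 5 = ((3/(-1)²)/((-12/(-3 + 1))))*3 + 5 = ((3*1)/((-12/(-2))))*3 + 5 = (3/((-12*(-½))))*3 + 5 = (3/6)*3 + 5 = (3*(⅙))*3 + 5 = (½)*3 + 5 = 3/2 + 5 = 13/2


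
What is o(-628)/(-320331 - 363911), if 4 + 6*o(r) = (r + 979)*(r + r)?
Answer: 110215/1026363 ≈ 0.10738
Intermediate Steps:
o(r) = -2/3 + r*(979 + r)/3 (o(r) = -2/3 + ((r + 979)*(r + r))/6 = -2/3 + ((979 + r)*(2*r))/6 = -2/3 + (2*r*(979 + r))/6 = -2/3 + r*(979 + r)/3)
o(-628)/(-320331 - 363911) = (-2/3 + (1/3)*(-628)**2 + (979/3)*(-628))/(-320331 - 363911) = (-2/3 + (1/3)*394384 - 614812/3)/(-684242) = (-2/3 + 394384/3 - 614812/3)*(-1/684242) = -220430/3*(-1/684242) = 110215/1026363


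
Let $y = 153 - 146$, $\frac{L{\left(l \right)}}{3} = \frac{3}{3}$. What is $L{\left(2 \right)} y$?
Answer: $21$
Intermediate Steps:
$L{\left(l \right)} = 3$ ($L{\left(l \right)} = 3 \cdot \frac{3}{3} = 3 \cdot 3 \cdot \frac{1}{3} = 3 \cdot 1 = 3$)
$y = 7$ ($y = 153 - 146 = 7$)
$L{\left(2 \right)} y = 3 \cdot 7 = 21$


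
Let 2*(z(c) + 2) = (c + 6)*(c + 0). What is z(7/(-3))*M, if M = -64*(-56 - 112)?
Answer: -202496/3 ≈ -67499.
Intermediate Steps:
z(c) = -2 + c*(6 + c)/2 (z(c) = -2 + ((c + 6)*(c + 0))/2 = -2 + ((6 + c)*c)/2 = -2 + (c*(6 + c))/2 = -2 + c*(6 + c)/2)
M = 10752 (M = -64*(-168) = 10752)
z(7/(-3))*M = (-2 + (7/(-3))**2/2 + 3*(7/(-3)))*10752 = (-2 + (7*(-1/3))**2/2 + 3*(7*(-1/3)))*10752 = (-2 + (-7/3)**2/2 + 3*(-7/3))*10752 = (-2 + (1/2)*(49/9) - 7)*10752 = (-2 + 49/18 - 7)*10752 = -113/18*10752 = -202496/3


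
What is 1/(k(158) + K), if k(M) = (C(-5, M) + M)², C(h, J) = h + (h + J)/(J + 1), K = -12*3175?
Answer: -2809/40437300 ≈ -6.9466e-5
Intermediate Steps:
K = -38100
C(h, J) = h + (J + h)/(1 + J)
k(M) = (M + (-10 - 4*M)/(1 + M))² (k(M) = ((M + 2*(-5) + M*(-5))/(1 + M) + M)² = ((M - 10 - 5*M)/(1 + M) + M)² = ((-10 - 4*M)/(1 + M) + M)² = (M + (-10 - 4*M)/(1 + M))²)
1/(k(158) + K) = 1/((-10 + 158² - 3*158)²/(1 + 158)² - 38100) = 1/((-10 + 24964 - 474)²/159² - 38100) = 1/((1/25281)*24480² - 38100) = 1/((1/25281)*599270400 - 38100) = 1/(66585600/2809 - 38100) = 1/(-40437300/2809) = -2809/40437300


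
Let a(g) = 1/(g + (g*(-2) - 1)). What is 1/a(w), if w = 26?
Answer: -27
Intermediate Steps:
a(g) = 1/(-1 - g) (a(g) = 1/(g + (-2*g - 1)) = 1/(g + (-1 - 2*g)) = 1/(-1 - g))
1/a(w) = 1/(-1/(1 + 26)) = 1/(-1/27) = -27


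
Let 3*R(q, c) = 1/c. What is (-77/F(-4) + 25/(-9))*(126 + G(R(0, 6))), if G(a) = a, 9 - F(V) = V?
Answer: -1154921/1053 ≈ -1096.8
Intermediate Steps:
R(q, c) = 1/(3*c)
F(V) = 9 - V
(-77/F(-4) + 25/(-9))*(126 + G(R(0, 6))) = (-77/(9 - 1*(-4)) + 25/(-9))*(126 + (⅓)/6) = (-77/(9 + 4) + 25*(-⅑))*(126 + (⅓)*(⅙)) = (-77/13 - 25/9)*(126 + 1/18) = (-77*1/13 - 25/9)*(2269/18) = (-77/13 - 25/9)*(2269/18) = -1018/117*2269/18 = -1154921/1053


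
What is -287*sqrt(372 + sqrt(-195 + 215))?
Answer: -287*sqrt(372 + 2*sqrt(5)) ≈ -5568.6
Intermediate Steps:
-287*sqrt(372 + sqrt(-195 + 215)) = -287*sqrt(372 + sqrt(20)) = -287*sqrt(372 + 2*sqrt(5))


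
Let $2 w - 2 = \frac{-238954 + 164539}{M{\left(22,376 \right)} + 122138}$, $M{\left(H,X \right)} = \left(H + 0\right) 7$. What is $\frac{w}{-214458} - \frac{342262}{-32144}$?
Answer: $\frac{374013784715111}{35126022634416} \approx 10.648$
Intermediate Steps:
$M{\left(H,X \right)} = 7 H$ ($M{\left(H,X \right)} = H 7 = 7 H$)
$w = \frac{56723}{81528}$ ($w = 1 + \frac{\left(-238954 + 164539\right) \frac{1}{7 \cdot 22 + 122138}}{2} = 1 + \frac{\left(-74415\right) \frac{1}{154 + 122138}}{2} = 1 + \frac{\left(-74415\right) \frac{1}{122292}}{2} = 1 + \frac{1}{2} \left(- \frac{24805}{40764}\right) = 1 - \frac{24805}{81528} = \frac{56723}{81528} \approx 0.69575$)
$\frac{w}{-214458} - \frac{342262}{-32144} = \frac{56723}{81528 \left(-214458\right)} - \frac{342262}{-32144} = \frac{56723}{81528} \left(- \frac{1}{214458}\right) - - \frac{171131}{16072} = - \frac{56723}{17484331824} + \frac{171131}{16072} = \frac{374013784715111}{35126022634416}$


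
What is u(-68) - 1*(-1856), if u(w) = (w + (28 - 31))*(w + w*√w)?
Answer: 6684 + 9656*I*√17 ≈ 6684.0 + 39813.0*I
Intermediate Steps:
u(w) = (-3 + w)*(w + w^(3/2)) (u(w) = (w - 3)*(w + w^(3/2)) = (-3 + w)*(w + w^(3/2)))
u(-68) - 1*(-1856) = ((-68)² + (-68)^(5/2) - 3*(-68) - (-408)*I*√17) - 1*(-1856) = (4624 + 9248*I*√17 + 204 - (-408)*I*√17) + 1856 = (4624 + 9248*I*√17 + 204 + 408*I*√17) + 1856 = (4828 + 9656*I*√17) + 1856 = 6684 + 9656*I*√17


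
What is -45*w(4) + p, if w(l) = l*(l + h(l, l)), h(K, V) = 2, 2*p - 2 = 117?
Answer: -2041/2 ≈ -1020.5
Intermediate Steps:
p = 119/2 (p = 1 + (½)*117 = 1 + 117/2 = 119/2 ≈ 59.500)
w(l) = l*(2 + l) (w(l) = l*(l + 2) = l*(2 + l))
-45*w(4) + p = -180*(2 + 4) + 119/2 = -180*6 + 119/2 = -45*24 + 119/2 = -1080 + 119/2 = -2041/2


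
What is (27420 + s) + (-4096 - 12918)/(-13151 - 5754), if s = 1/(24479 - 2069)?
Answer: 2323433458729/84732210 ≈ 27421.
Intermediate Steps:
s = 1/22410 ≈ 4.4623e-5
(27420 + s) + (-4096 - 12918)/(-13151 - 5754) = (27420 + 1/22410) + (-4096 - 12918)/(-13151 - 5754) = 614482201/22410 - 17014/(-18905) = 614482201/22410 - 17014*(-1/18905) = 614482201/22410 + 17014/18905 = 2323433458729/84732210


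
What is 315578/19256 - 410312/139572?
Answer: 155796917/11584476 ≈ 13.449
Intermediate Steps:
315578/19256 - 410312/139572 = 315578*(1/19256) - 410312*1/139572 = 5441/332 - 102578/34893 = 155796917/11584476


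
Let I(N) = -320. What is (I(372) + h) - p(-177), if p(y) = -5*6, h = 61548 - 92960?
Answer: -31702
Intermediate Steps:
h = -31412
p(y) = -30
(I(372) + h) - p(-177) = (-320 - 31412) - 1*(-30) = -31732 + 30 = -31702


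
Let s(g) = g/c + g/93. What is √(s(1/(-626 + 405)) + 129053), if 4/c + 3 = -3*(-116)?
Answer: √218060612190291/41106 ≈ 359.24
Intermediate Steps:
c = 4/345 (c = 4/(-3 - 3*(-116)) = 4/(-3 + 348) = 4/345 ≈ 0.011594)
s(g) = 32089*g/372 (s(g) = g/(4/345) + g/93 = g*(345/4) + g*(1/93) = 345*g/4 + g/93 = 32089*g/372)
√(s(1/(-626 + 405)) + 129053) = √(32089/(372*(-626 + 405)) + 129053) = √((32089/372)/(-221) + 129053) = √((32089/372)*(-1/221) + 129053) = √(-32089/82212 + 129053) = √(10609673147/82212) = √218060612190291/41106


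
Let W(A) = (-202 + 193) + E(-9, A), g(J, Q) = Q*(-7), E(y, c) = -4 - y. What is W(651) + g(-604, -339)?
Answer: 2369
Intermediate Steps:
g(J, Q) = -7*Q
W(A) = -4 (W(A) = (-202 + 193) + (-4 - 1*(-9)) = -9 + (-4 + 9) = -9 + 5 = -4)
W(651) + g(-604, -339) = -4 - 7*(-339) = -4 + 2373 = 2369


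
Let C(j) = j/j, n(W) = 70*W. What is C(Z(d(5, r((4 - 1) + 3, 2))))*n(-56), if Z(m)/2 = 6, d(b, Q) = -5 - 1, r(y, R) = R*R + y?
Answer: -3920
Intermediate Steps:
r(y, R) = y + R² (r(y, R) = R² + y = y + R²)
d(b, Q) = -6
Z(m) = 12 (Z(m) = 2*6 = 12)
C(j) = 1
C(Z(d(5, r((4 - 1) + 3, 2))))*n(-56) = 1*(70*(-56)) = 1*(-3920) = -3920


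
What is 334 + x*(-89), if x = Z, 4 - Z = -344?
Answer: -30638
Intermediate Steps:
Z = 348 (Z = 4 - 1*(-344) = 4 + 344 = 348)
x = 348
334 + x*(-89) = 334 + 348*(-89) = 334 - 30972 = -30638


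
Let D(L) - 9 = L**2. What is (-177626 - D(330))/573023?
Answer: -286535/573023 ≈ -0.50004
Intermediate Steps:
D(L) = 9 + L**2
(-177626 - D(330))/573023 = (-177626 - (9 + 330**2))/573023 = (-177626 - (9 + 108900))*(1/573023) = (-177626 - 1*108909)*(1/573023) = (-177626 - 108909)*(1/573023) = -286535*1/573023 = -286535/573023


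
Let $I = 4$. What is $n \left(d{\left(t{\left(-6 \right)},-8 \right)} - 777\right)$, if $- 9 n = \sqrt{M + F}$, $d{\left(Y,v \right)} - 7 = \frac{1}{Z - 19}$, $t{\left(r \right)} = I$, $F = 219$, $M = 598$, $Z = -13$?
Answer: $\frac{24641 \sqrt{817}}{288} \approx 2445.6$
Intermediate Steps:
$t{\left(r \right)} = 4$
$d{\left(Y,v \right)} = \frac{223}{32}$ ($d{\left(Y,v \right)} = 7 + \frac{1}{-13 - 19} = 7 + \frac{1}{-32} = 7 - \frac{1}{32} = \frac{223}{32}$)
$n = - \frac{\sqrt{817}}{9}$ ($n = - \frac{\sqrt{598 + 219}}{9} = - \frac{\sqrt{817}}{9} \approx -3.1759$)
$n \left(d{\left(t{\left(-6 \right)},-8 \right)} - 777\right) = - \frac{\sqrt{817}}{9} \left(\frac{223}{32} - 777\right) = - \frac{\sqrt{817}}{9} \left(- \frac{24641}{32}\right) = \frac{24641 \sqrt{817}}{288}$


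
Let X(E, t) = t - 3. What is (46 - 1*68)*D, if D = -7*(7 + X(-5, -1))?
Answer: 462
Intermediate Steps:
X(E, t) = -3 + t
D = -21 (D = -7*(7 + (-3 - 1)) = -7*(7 - 4) = -7*3 = -21)
(46 - 1*68)*D = (46 - 1*68)*(-21) = (46 - 68)*(-21) = -22*(-21) = 462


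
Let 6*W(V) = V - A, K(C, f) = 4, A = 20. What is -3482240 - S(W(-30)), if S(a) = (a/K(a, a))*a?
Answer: -125361265/36 ≈ -3.4823e+6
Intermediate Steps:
W(V) = -10/3 + V/6 (W(V) = (V - 1*20)/6 = (V - 20)/6 = (-20 + V)/6 = -10/3 + V/6)
S(a) = a**2/4 (S(a) = (a/4)*a = a**2/4)
-3482240 - S(W(-30)) = -3482240 - (-10/3 + (1/6)*(-30))**2/4 = -3482240 - (-10/3 - 5)**2/4 = -3482240 - (-25/3)**2/4 = -3482240 - 625/(4*9) = -3482240 - 1*625/36 = -3482240 - 625/36 = -125361265/36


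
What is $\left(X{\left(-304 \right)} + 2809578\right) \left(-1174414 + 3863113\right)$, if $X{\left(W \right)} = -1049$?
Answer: $7551289113771$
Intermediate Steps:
$\left(X{\left(-304 \right)} + 2809578\right) \left(-1174414 + 3863113\right) = \left(-1049 + 2809578\right) \left(-1174414 + 3863113\right) = 2808529 \cdot 2688699 = 7551289113771$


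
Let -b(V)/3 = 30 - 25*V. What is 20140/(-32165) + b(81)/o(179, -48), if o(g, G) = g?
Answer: 37780493/1151507 ≈ 32.810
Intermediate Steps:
b(V) = -90 + 75*V (b(V) = -3*(30 - 25*V) = -90 + 75*V)
20140/(-32165) + b(81)/o(179, -48) = 20140/(-32165) + (-90 + 75*81)/179 = 20140*(-1/32165) + (-90 + 6075)*(1/179) = -4028/6433 + 5985*(1/179) = -4028/6433 + 5985/179 = 37780493/1151507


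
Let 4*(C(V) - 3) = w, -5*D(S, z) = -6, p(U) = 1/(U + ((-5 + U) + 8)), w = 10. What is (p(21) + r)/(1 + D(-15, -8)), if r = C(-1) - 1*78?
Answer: -593/18 ≈ -32.944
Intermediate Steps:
p(U) = 1/(3 + 2*U) (p(U) = 1/(U + (3 + U)) = 1/(3 + 2*U))
D(S, z) = 6/5 (D(S, z) = -⅕*(-6) = 6/5)
C(V) = 11/2 (C(V) = 3 + (¼)*10 = 3 + 5/2 = 11/2)
r = -145/2 (r = 11/2 - 1*78 = 11/2 - 78 = -145/2 ≈ -72.500)
(p(21) + r)/(1 + D(-15, -8)) = (1/(3 + 2*21) - 145/2)/(1 + 6/5) = (1/(3 + 42) - 145/2)/(11/5) = (1/45 - 145/2)*(5/11) = -6523/90*5/11 = -593/18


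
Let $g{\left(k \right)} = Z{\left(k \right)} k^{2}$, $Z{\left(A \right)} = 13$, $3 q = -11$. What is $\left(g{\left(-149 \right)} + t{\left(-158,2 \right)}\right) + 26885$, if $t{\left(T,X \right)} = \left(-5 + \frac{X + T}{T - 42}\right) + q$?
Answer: $\frac{47323517}{150} \approx 3.1549 \cdot 10^{5}$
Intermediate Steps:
$q = - \frac{11}{3}$ ($q = \frac{1}{3} \left(-11\right) = - \frac{11}{3} \approx -3.6667$)
$g{\left(k \right)} = 13 k^{2}$
$t{\left(T,X \right)} = - \frac{26}{3} + \frac{T + X}{-42 + T}$ ($t{\left(T,X \right)} = \left(-5 + \frac{X + T}{T - 42}\right) - \frac{11}{3} = \left(-5 + \frac{T + X}{-42 + T}\right) - \frac{11}{3} = - \frac{26}{3} + \frac{T + X}{-42 + T}$)
$\left(g{\left(-149 \right)} + t{\left(-158,2 \right)}\right) + 26885 = \left(13 \left(-149\right)^{2} + \frac{364 + 2 - - \frac{3634}{3}}{-42 - 158}\right) + 26885 = \left(13 \cdot 22201 + \frac{364 + 2 + \frac{3634}{3}}{-200}\right) + 26885 = \left(288613 - \frac{1183}{150}\right) + 26885 = \frac{43290767}{150} + 26885 = \frac{47323517}{150}$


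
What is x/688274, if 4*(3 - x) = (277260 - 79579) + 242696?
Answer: -440365/2753096 ≈ -0.15995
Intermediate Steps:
x = -440365/4 (x = 3 - ((277260 - 79579) + 242696)/4 = 3 - (197681 + 242696)/4 = 3 - ¼*440377 = 3 - 440377/4 = -440365/4 ≈ -1.1009e+5)
x/688274 = -440365/4/688274 = -440365/4*1/688274 = -440365/2753096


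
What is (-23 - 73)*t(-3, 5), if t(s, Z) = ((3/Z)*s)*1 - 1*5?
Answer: 3264/5 ≈ 652.80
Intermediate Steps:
t(s, Z) = -5 + 3*s/Z (t(s, Z) = (3*s/Z)*1 - 5 = 3*s/Z - 5 = -5 + 3*s/Z)
(-23 - 73)*t(-3, 5) = (-23 - 73)*(-5 + 3*(-3)/5) = -96*(-5 + 3*(-3)*(1/5)) = -96*(-5 - 9/5) = -96*(-34/5) = 3264/5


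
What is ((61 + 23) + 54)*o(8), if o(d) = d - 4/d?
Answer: 1035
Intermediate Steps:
((61 + 23) + 54)*o(8) = ((61 + 23) + 54)*(8 - 4/8) = (84 + 54)*(8 - 4*⅛) = 138*(8 - ½) = 138*(15/2) = 1035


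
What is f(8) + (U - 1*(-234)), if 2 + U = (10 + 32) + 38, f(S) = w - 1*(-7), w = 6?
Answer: 325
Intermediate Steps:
f(S) = 13 (f(S) = 6 - 1*(-7) = 6 + 7 = 13)
U = 78 (U = -2 + ((10 + 32) + 38) = -2 + (42 + 38) = -2 + 80 = 78)
f(8) + (U - 1*(-234)) = 13 + (78 - 1*(-234)) = 13 + (78 + 234) = 13 + 312 = 325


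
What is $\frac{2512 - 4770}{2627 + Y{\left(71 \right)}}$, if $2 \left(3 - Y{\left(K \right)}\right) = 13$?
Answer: $- \frac{4516}{5247} \approx -0.86068$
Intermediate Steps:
$Y{\left(K \right)} = - \frac{7}{2}$ ($Y{\left(K \right)} = 3 - \frac{13}{2} = - \frac{7}{2}$)
$\frac{2512 - 4770}{2627 + Y{\left(71 \right)}} = \frac{2512 - 4770}{2627 - \frac{7}{2}} = - \frac{2258}{\frac{5247}{2}} = \left(-2258\right) \frac{2}{5247} = - \frac{4516}{5247}$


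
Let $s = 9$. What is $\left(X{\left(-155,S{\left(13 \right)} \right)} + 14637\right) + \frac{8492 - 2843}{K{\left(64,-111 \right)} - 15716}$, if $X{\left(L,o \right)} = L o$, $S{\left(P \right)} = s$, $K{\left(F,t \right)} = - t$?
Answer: $\frac{206635761}{15605} \approx 13242.0$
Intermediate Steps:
$S{\left(P \right)} = 9$
$\left(X{\left(-155,S{\left(13 \right)} \right)} + 14637\right) + \frac{8492 - 2843}{K{\left(64,-111 \right)} - 15716} = \left(\left(-155\right) 9 + 14637\right) + \frac{8492 - 2843}{\left(-1\right) \left(-111\right) - 15716} = \left(-1395 + 14637\right) + \frac{5649}{111 - 15716} = 13242 + \frac{5649}{-15605} = 13242 + 5649 \left(- \frac{1}{15605}\right) = 13242 - \frac{5649}{15605} = \frac{206635761}{15605}$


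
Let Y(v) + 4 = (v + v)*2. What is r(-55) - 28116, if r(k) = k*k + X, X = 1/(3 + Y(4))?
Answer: -376364/15 ≈ -25091.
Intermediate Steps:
Y(v) = -4 + 4*v (Y(v) = -4 + (v + v)*2 = -4 + (2*v)*2 = -4 + 4*v)
X = 1/15 (X = 1/(3 + (-4 + 4*4)) = 1/(3 + (-4 + 16)) = 1/(3 + 12) = 1/15 ≈ 0.066667)
r(k) = 1/15 + k² (r(k) = k*k + 1/15 = k² + 1/15 = 1/15 + k²)
r(-55) - 28116 = (1/15 + (-55)²) - 28116 = (1/15 + 3025) - 28116 = 45376/15 - 28116 = -376364/15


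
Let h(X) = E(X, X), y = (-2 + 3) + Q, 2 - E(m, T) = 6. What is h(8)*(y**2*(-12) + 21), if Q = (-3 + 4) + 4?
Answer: 1644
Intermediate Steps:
Q = 5 (Q = 1 + 4 = 5)
E(m, T) = -4 (E(m, T) = 2 - 1*6 = 2 - 6 = -4)
y = 6 (y = (-2 + 3) + 5 = 1 + 5 = 6)
h(X) = -4
h(8)*(y**2*(-12) + 21) = -4*(6**2*(-12) + 21) = -4*(36*(-12) + 21) = -4*(-432 + 21) = -4*(-411) = 1644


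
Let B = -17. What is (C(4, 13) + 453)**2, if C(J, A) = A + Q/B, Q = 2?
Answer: 62726400/289 ≈ 2.1705e+5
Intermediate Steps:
C(J, A) = -2/17 + A (C(J, A) = A + 2/(-17) = A + 2*(-1/17) = A - 2/17 = -2/17 + A)
(C(4, 13) + 453)**2 = ((-2/17 + 13) + 453)**2 = (219/17 + 453)**2 = (7920/17)**2 = 62726400/289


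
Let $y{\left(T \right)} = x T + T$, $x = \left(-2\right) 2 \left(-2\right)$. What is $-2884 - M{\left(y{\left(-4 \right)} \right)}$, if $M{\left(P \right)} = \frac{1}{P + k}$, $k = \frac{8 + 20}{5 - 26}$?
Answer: $- \frac{323005}{112} \approx -2884.0$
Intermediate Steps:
$x = 8$ ($x = \left(-4\right) \left(-2\right) = 8$)
$k = - \frac{4}{3}$ ($k = \frac{28}{-21} = 28 \left(- \frac{1}{21}\right) = - \frac{4}{3} \approx -1.3333$)
$y{\left(T \right)} = 9 T$ ($y{\left(T \right)} = 8 T + T = 9 T$)
$M{\left(P \right)} = \frac{1}{- \frac{4}{3} + P}$ ($M{\left(P \right)} = \frac{1}{P - \frac{4}{3}} = \frac{1}{- \frac{4}{3} + P}$)
$-2884 - M{\left(y{\left(-4 \right)} \right)} = -2884 - \frac{3}{-4 + 3 \cdot 9 \left(-4\right)} = -2884 - \frac{3}{-4 + 3 \left(-36\right)} = -2884 - \frac{3}{-4 - 108} = -2884 - \frac{3}{-112} = -2884 - 3 \left(- \frac{1}{112}\right) = -2884 - - \frac{3}{112} = -2884 + \frac{3}{112} = - \frac{323005}{112}$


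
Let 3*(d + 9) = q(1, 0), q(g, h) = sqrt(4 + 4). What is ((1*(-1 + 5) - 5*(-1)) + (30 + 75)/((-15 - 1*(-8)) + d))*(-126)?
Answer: -12474/41 + 2835*sqrt(2)/82 ≈ -255.35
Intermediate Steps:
q(g, h) = 2*sqrt(2) (q(g, h) = sqrt(8) = 2*sqrt(2))
d = -9 + 2*sqrt(2)/3 (d = -9 + (2*sqrt(2))/3 = -9 + 2*sqrt(2)/3 ≈ -8.0572)
((1*(-1 + 5) - 5*(-1)) + (30 + 75)/((-15 - 1*(-8)) + d))*(-126) = ((1*(-1 + 5) - 5*(-1)) + (30 + 75)/((-15 - 1*(-8)) + (-9 + 2*sqrt(2)/3)))*(-126) = ((1*4 + 5) + 105/((-15 + 8) + (-9 + 2*sqrt(2)/3)))*(-126) = ((4 + 5) + 105/(-7 + (-9 + 2*sqrt(2)/3)))*(-126) = (9 + 105/(-16 + 2*sqrt(2)/3))*(-126) = -1134 - 13230/(-16 + 2*sqrt(2)/3)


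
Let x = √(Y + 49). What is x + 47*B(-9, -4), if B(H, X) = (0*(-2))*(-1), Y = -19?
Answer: √30 ≈ 5.4772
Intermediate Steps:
B(H, X) = 0 (B(H, X) = 0*(-1) = 0)
x = √30 (x = √(-19 + 49) = √30 ≈ 5.4772)
x + 47*B(-9, -4) = √30 + 47*0 = √30 + 0 = √30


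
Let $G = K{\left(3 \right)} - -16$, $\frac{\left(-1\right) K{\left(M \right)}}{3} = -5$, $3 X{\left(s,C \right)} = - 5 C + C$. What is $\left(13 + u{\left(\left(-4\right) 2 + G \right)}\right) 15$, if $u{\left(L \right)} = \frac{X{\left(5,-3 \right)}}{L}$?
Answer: $\frac{4545}{23} \approx 197.61$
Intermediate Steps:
$X{\left(s,C \right)} = - \frac{4 C}{3}$ ($X{\left(s,C \right)} = \frac{- 5 C + C}{3} = \frac{\left(-4\right) C}{3} = - \frac{4 C}{3}$)
$K{\left(M \right)} = 15$ ($K{\left(M \right)} = \left(-3\right) \left(-5\right) = 15$)
$G = 31$ ($G = 15 - -16 = 15 + 16 = 31$)
$u{\left(L \right)} = \frac{4}{L}$ ($u{\left(L \right)} = \frac{\left(- \frac{4}{3}\right) \left(-3\right)}{L} = \frac{4}{L}$)
$\left(13 + u{\left(\left(-4\right) 2 + G \right)}\right) 15 = \left(13 + \frac{4}{\left(-4\right) 2 + 31}\right) 15 = \left(13 + \frac{4}{-8 + 31}\right) 15 = \left(13 + \frac{4}{23}\right) 15 = \frac{303}{23} \cdot 15 = \frac{4545}{23}$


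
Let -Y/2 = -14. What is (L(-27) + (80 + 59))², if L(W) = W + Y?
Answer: 19600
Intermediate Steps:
Y = 28 (Y = -2*(-14) = 28)
L(W) = 28 + W (L(W) = W + 28 = 28 + W)
(L(-27) + (80 + 59))² = ((28 - 27) + (80 + 59))² = (1 + 139)² = 140² = 19600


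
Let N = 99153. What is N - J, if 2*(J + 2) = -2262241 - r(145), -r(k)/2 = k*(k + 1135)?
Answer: 2089351/2 ≈ 1.0447e+6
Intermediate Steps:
r(k) = -2*k*(1135 + k) (r(k) = -2*k*(k + 1135) = -2*k*(1135 + k))
J = -1891045/2 (J = -2 + (-2262241 - (-2)*145*(1135 + 145))/2 = -2 + (-2262241 - (-2)*145*1280)/2 = -2 + (-2262241 - 1*(-371200))/2 = -2 + (-2262241 + 371200)/2 = -2 + (1/2)*(-1891041) = -2 - 1891041/2 = -1891045/2 ≈ -9.4552e+5)
N - J = 99153 - 1*(-1891045/2) = 99153 + 1891045/2 = 2089351/2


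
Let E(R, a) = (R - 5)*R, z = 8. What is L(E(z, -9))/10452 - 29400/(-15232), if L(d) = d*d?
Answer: 470331/236912 ≈ 1.9853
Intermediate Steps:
E(R, a) = R*(-5 + R) (E(R, a) = (-5 + R)*R = R*(-5 + R))
L(d) = d²
L(E(z, -9))/10452 - 29400/(-15232) = (8*(-5 + 8))²/10452 - 29400/(-15232) = (8*3)²*(1/10452) - 29400*(-1/15232) = 24²*(1/10452) + 525/272 = 576*(1/10452) + 525/272 = 48/871 + 525/272 = 470331/236912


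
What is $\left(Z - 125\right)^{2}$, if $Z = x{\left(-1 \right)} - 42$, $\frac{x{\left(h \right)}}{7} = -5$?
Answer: $40804$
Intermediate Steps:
$x{\left(h \right)} = -35$ ($x{\left(h \right)} = 7 \left(-5\right) = -35$)
$Z = -77$ ($Z = -35 - 42 = -77$)
$\left(Z - 125\right)^{2} = \left(-77 - 125\right)^{2} = \left(-202\right)^{2} = 40804$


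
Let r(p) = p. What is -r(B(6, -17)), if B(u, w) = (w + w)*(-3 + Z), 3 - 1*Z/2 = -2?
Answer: 238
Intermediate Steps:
Z = 10 (Z = 6 - 2*(-2) = 6 + 4 = 10)
B(u, w) = 14*w (B(u, w) = (w + w)*(-3 + 10) = (2*w)*7 = 14*w)
-r(B(6, -17)) = -14*(-17) = -1*(-238) = 238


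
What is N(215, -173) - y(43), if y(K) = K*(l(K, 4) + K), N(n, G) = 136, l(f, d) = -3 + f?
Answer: -3433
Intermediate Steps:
y(K) = K*(-3 + 2*K) (y(K) = K*((-3 + K) + K) = K*(-3 + 2*K))
N(215, -173) - y(43) = 136 - 43*(-3 + 2*43) = 136 - 43*(-3 + 86) = 136 - 43*83 = 136 - 1*3569 = 136 - 3569 = -3433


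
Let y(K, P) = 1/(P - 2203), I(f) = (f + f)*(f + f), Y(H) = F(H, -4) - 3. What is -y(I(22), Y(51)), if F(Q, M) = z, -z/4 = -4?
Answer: 1/2190 ≈ 0.00045662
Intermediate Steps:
z = 16 (z = -4*(-4) = 16)
F(Q, M) = 16
Y(H) = 13 (Y(H) = 16 - 3 = 13)
I(f) = 4*f**2 (I(f) = (2*f)*(2*f) = 4*f**2)
y(K, P) = 1/(-2203 + P)
-y(I(22), Y(51)) = -1/(-2203 + 13) = -1/(-2190) = -1*(-1/2190) = 1/2190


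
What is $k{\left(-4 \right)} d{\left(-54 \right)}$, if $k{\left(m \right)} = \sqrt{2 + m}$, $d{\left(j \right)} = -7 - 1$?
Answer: $- 8 i \sqrt{2} \approx - 11.314 i$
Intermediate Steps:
$d{\left(j \right)} = -8$
$k{\left(-4 \right)} d{\left(-54 \right)} = \sqrt{2 - 4} \left(-8\right) = \sqrt{-2} \left(-8\right) = i \sqrt{2} \left(-8\right) = - 8 i \sqrt{2}$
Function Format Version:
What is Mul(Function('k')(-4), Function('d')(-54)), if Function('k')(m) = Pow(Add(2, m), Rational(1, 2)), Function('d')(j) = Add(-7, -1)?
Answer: Mul(-8, I, Pow(2, Rational(1, 2))) ≈ Mul(-11.314, I)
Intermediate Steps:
Function('d')(j) = -8
Mul(Function('k')(-4), Function('d')(-54)) = Mul(Pow(Add(2, -4), Rational(1, 2)), -8) = Mul(Pow(-2, Rational(1, 2)), -8) = Mul(Mul(I, Pow(2, Rational(1, 2))), -8) = Mul(-8, I, Pow(2, Rational(1, 2)))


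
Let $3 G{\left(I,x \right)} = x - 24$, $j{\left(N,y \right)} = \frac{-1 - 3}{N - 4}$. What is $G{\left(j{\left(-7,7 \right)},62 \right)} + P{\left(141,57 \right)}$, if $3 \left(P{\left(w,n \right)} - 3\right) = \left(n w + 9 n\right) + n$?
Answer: $\frac{8654}{3} \approx 2884.7$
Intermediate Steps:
$j{\left(N,y \right)} = - \frac{4}{-4 + N}$
$P{\left(w,n \right)} = 3 + \frac{10 n}{3} + \frac{n w}{3}$ ($P{\left(w,n \right)} = 3 + \frac{\left(n w + 9 n\right) + n}{3} = 3 + \frac{\left(9 n + n w\right) + n}{3} = 3 + \frac{10 n + n w}{3} = 3 + \left(\frac{10 n}{3} + \frac{n w}{3}\right) = 3 + \frac{10 n}{3} + \frac{n w}{3}$)
$G{\left(I,x \right)} = -8 + \frac{x}{3}$ ($G{\left(I,x \right)} = \frac{x - 24}{3} = \frac{-24 + x}{3} = -8 + \frac{x}{3}$)
$G{\left(j{\left(-7,7 \right)},62 \right)} + P{\left(141,57 \right)} = \left(-8 + \frac{1}{3} \cdot 62\right) + \left(3 + \frac{10}{3} \cdot 57 + \frac{1}{3} \cdot 57 \cdot 141\right) = \left(-8 + \frac{62}{3}\right) + \left(3 + 190 + 2679\right) = \frac{38}{3} + 2872 = \frac{8654}{3}$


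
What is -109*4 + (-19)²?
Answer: -75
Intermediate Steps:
-109*4 + (-19)² = -436 + 361 = -75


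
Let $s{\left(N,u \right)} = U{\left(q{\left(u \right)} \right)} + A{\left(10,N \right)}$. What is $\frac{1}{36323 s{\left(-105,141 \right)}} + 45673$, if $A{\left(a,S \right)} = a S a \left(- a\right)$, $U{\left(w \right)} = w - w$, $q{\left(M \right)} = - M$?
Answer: $\frac{174192939795001}{3813915000} \approx 45673.0$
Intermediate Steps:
$U{\left(w \right)} = 0$
$A{\left(a,S \right)} = - S a^{3}$ ($A{\left(a,S \right)} = S a a \left(- a\right) = S a^{2} \left(- a\right) = - S a^{3}$)
$s{\left(N,u \right)} = - 1000 N$ ($s{\left(N,u \right)} = 0 - N 10^{3} = 0 - N 1000 = 0 - 1000 N = - 1000 N$)
$\frac{1}{36323 s{\left(-105,141 \right)}} + 45673 = \frac{1}{36323 \left(\left(-1000\right) \left(-105\right)\right)} + 45673 = \frac{1}{36323 \cdot 105000} + 45673 = \frac{1}{36323} \cdot \frac{1}{105000} + 45673 = \frac{1}{3813915000} + 45673 = \frac{174192939795001}{3813915000}$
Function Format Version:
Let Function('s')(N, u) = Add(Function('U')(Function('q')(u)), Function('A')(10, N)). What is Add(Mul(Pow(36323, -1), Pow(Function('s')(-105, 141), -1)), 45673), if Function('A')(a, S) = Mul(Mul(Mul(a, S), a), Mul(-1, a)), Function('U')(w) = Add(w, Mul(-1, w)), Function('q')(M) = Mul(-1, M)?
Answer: Rational(174192939795001, 3813915000) ≈ 45673.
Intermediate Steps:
Function('U')(w) = 0
Function('A')(a, S) = Mul(-1, S, Pow(a, 3)) (Function('A')(a, S) = Mul(Mul(Mul(S, a), a), Mul(-1, a)) = Mul(Mul(S, Pow(a, 2)), Mul(-1, a)) = Mul(-1, S, Pow(a, 3)))
Function('s')(N, u) = Mul(-1000, N) (Function('s')(N, u) = Add(0, Mul(-1, N, Pow(10, 3))) = Add(0, Mul(-1, N, 1000)) = Add(0, Mul(-1000, N)) = Mul(-1000, N))
Add(Mul(Pow(36323, -1), Pow(Function('s')(-105, 141), -1)), 45673) = Add(Mul(Pow(36323, -1), Pow(Mul(-1000, -105), -1)), 45673) = Add(Mul(Rational(1, 36323), Pow(105000, -1)), 45673) = Add(Mul(Rational(1, 36323), Rational(1, 105000)), 45673) = Add(Rational(1, 3813915000), 45673) = Rational(174192939795001, 3813915000)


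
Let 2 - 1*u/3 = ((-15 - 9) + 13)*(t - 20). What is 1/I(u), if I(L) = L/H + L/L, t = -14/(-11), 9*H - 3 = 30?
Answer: -11/1825 ≈ -0.0060274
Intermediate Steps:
H = 11/3 (H = 1/3 + (1/9)*30 = 1/3 + 10/3 = 11/3 ≈ 3.6667)
t = 14/11 (t = -14*(-1/11) = 14/11 ≈ 1.2727)
u = -612 (u = 6 - 3*((-15 - 9) + 13)*(14/11 - 20) = 6 - 3*(-24 + 13)*(-206)/11 = 6 - (-33)*(-206)/11 = 6 - 3*206 = 6 - 618 = -612)
I(L) = 1 + 3*L/11 (I(L) = L/(11/3) + L/L = L*(3/11) + 1 = 3*L/11 + 1 = 1 + 3*L/11)
1/I(u) = 1/(1 + (3/11)*(-612)) = 1/(1 - 1836/11) = 1/(-1825/11) = -11/1825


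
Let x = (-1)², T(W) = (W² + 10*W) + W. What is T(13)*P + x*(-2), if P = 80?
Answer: 24958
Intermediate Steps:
T(W) = W² + 11*W
x = 1
T(13)*P + x*(-2) = (13*(11 + 13))*80 + 1*(-2) = (13*24)*80 - 2 = 312*80 - 2 = 24960 - 2 = 24958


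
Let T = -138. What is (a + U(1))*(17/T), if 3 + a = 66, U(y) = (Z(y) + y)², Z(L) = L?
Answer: -1139/138 ≈ -8.2536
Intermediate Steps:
U(y) = 4*y² (U(y) = (y + y)² = (2*y)² = 4*y²)
a = 63 (a = -3 + 66 = 63)
(a + U(1))*(17/T) = (63 + 4*1²)*(17/(-138)) = (63 + 4*1)*(17*(-1/138)) = (63 + 4)*(-17/138) = 67*(-17/138) = -1139/138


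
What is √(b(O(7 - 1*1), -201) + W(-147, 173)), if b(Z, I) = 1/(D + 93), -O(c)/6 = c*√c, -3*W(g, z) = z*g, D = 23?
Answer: √28516657/58 ≈ 92.071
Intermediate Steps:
W(g, z) = -g*z/3 (W(g, z) = -z*g/3 = -g*z/3)
O(c) = -6*c^(3/2) (O(c) = -6*c*√c = -6*c^(3/2))
b(Z, I) = 1/116 (b(Z, I) = 1/(23 + 93) = 1/116)
√(b(O(7 - 1*1), -201) + W(-147, 173)) = √(1/116 - ⅓*(-147)*173) = √(1/116 + 8477) = √(983333/116) = √28516657/58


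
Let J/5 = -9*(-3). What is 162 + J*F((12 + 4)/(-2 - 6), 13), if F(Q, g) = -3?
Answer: -243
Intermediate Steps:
J = 135 (J = 5*(-9*(-3)) = 5*27 = 135)
162 + J*F((12 + 4)/(-2 - 6), 13) = 162 + 135*(-3) = 162 - 405 = -243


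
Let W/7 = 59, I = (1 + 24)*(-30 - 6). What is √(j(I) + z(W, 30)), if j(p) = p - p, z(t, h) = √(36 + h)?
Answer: 66^(¼) ≈ 2.8503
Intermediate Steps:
I = -900 (I = 25*(-36) = -900)
W = 413 (W = 7*59 = 413)
j(p) = 0
√(j(I) + z(W, 30)) = √(0 + √(36 + 30)) = √(0 + √66) = √(√66) = 66^(¼)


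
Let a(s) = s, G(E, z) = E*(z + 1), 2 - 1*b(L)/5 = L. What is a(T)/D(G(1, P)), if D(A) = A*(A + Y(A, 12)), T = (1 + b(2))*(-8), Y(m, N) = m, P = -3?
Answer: -1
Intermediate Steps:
b(L) = 10 - 5*L
G(E, z) = E*(1 + z)
T = -8 (T = (1 + (10 - 5*2))*(-8) = (1 + (10 - 10))*(-8) = (1 + 0)*(-8) = 1*(-8) = -8)
D(A) = 2*A² (D(A) = A*(A + A) = A*(2*A) = 2*A²)
a(T)/D(G(1, P)) = -8*1/(2*(1 - 3)²) = -8/(2*(1*(-2))²) = -8/(2*(-2)²) = -8/(2*4) = -8/8 = -8*⅛ = -1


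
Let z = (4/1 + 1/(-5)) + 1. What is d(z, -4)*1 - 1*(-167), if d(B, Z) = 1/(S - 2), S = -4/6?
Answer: 1333/8 ≈ 166.63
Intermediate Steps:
z = 24/5 (z = (4*1 + 1*(-⅕)) + 1 = (4 - ⅕) + 1 = 19/5 + 1 = 24/5 ≈ 4.8000)
S = -⅔ (S = -4*⅙ = -⅔ ≈ -0.66667)
d(B, Z) = -3/8 (d(B, Z) = 1/(-⅔ - 2) = 1/(-8/3) = -3/8)
d(z, -4)*1 - 1*(-167) = -3/8*1 - 1*(-167) = -3/8 + 167 = 1333/8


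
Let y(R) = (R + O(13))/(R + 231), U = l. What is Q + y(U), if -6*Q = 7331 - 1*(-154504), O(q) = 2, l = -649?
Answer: -5636929/209 ≈ -26971.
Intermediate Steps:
Q = -53945/2 (Q = -(7331 - 1*(-154504))/6 = -(7331 + 154504)/6 = -⅙*161835 = -53945/2 ≈ -26973.)
U = -649
y(R) = (2 + R)/(231 + R) (y(R) = (R + 2)/(R + 231) = (2 + R)/(231 + R))
Q + y(U) = -53945/2 + (2 - 649)/(231 - 649) = -53945/2 - 647/(-418) = -53945/2 - 1/418*(-647) = -53945/2 + 647/418 = -5636929/209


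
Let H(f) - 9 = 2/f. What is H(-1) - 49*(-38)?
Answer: 1869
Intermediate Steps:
H(f) = 9 + 2/f
H(-1) - 49*(-38) = (9 + 2/(-1)) - 49*(-38) = (9 + 2*(-1)) + 1862 = (9 - 2) + 1862 = 7 + 1862 = 1869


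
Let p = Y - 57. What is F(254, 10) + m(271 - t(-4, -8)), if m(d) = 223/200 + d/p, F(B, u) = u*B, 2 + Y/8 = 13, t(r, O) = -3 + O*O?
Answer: 15796913/6200 ≈ 2547.9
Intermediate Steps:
t(r, O) = -3 + O²
Y = 88 (Y = -16 + 8*13 = -16 + 104 = 88)
p = 31 (p = 88 - 57 = 31)
F(B, u) = B*u
m(d) = 223/200 + d/31
F(254, 10) + m(271 - t(-4, -8)) = 254*10 + (223/200 + (271 - (-3 + (-8)²))/31) = 2540 + (223/200 + (271 - (-3 + 64))/31) = 2540 + (223/200 + (271 - 1*61)/31) = 2540 + (223/200 + (271 - 61)/31) = 2540 + (223/200 + (1/31)*210) = 2540 + (223/200 + 210/31) = 2540 + 48913/6200 = 15796913/6200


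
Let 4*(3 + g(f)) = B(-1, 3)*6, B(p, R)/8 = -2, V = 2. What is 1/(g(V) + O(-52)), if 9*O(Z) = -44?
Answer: -9/287 ≈ -0.031359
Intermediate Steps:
O(Z) = -44/9 (O(Z) = (⅑)*(-44) = -44/9)
B(p, R) = -16 (B(p, R) = 8*(-2) = -16)
g(f) = -27 (g(f) = -3 + (-16*6)/4 = -3 + (¼)*(-96) = -3 - 24 = -27)
1/(g(V) + O(-52)) = 1/(-27 - 44/9) = 1/(-287/9) = -9/287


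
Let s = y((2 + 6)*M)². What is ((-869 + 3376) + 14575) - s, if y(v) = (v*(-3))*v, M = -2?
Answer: -572742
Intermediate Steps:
y(v) = -3*v² (y(v) = (-3*v)*v = -3*v²)
s = 589824 (s = (-3*4*(2 + 6)²)² = (-3*(8*(-2))²)² = (-3*(-16)²)² = (-3*256)² = (-768)² = 589824)
((-869 + 3376) + 14575) - s = ((-869 + 3376) + 14575) - 1*589824 = (2507 + 14575) - 589824 = 17082 - 589824 = -572742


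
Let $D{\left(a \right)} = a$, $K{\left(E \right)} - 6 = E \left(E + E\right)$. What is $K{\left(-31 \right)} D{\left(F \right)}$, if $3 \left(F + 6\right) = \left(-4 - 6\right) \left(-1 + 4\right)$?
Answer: $-30848$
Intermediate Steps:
$K{\left(E \right)} = 6 + 2 E^{2}$ ($K{\left(E \right)} = 6 + E \left(E + E\right) = 6 + E 2 E = 6 + 2 E^{2}$)
$F = -16$ ($F = -6 + \frac{\left(-4 - 6\right) \left(-1 + 4\right)}{3} = -6 + \frac{\left(-4 - 6\right) 3}{3} = -6 + \frac{\left(-10\right) 3}{3} = -6 + \frac{1}{3} \left(-30\right) = -6 - 10 = -16$)
$K{\left(-31 \right)} D{\left(F \right)} = \left(6 + 2 \left(-31\right)^{2}\right) \left(-16\right) = \left(6 + 2 \cdot 961\right) \left(-16\right) = \left(6 + 1922\right) \left(-16\right) = 1928 \left(-16\right) = -30848$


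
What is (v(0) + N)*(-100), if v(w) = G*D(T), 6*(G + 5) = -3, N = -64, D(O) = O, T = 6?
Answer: 9700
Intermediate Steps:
G = -11/2 (G = -5 + (⅙)*(-3) = -5 - ½ = -11/2 ≈ -5.5000)
v(w) = -33 (v(w) = -11/2*6 = -33)
(v(0) + N)*(-100) = (-33 - 64)*(-100) = -97*(-100) = 9700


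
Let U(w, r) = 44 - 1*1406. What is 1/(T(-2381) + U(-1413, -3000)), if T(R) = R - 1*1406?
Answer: -1/5149 ≈ -0.00019421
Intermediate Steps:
U(w, r) = -1362 (U(w, r) = 44 - 1406 = -1362)
T(R) = -1406 + R (T(R) = R - 1406 = -1406 + R)
1/(T(-2381) + U(-1413, -3000)) = 1/((-1406 - 2381) - 1362) = 1/(-3787 - 1362) = 1/(-5149) = -1/5149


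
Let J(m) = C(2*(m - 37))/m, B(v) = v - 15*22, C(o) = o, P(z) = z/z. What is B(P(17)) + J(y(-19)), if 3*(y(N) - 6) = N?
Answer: -105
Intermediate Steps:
P(z) = 1
y(N) = 6 + N/3
B(v) = -330 + v (B(v) = v - 330 = -330 + v)
J(m) = (-74 + 2*m)/m (J(m) = (2*(m - 37))/m = (2*(-37 + m))/m = (-74 + 2*m)/m)
B(P(17)) + J(y(-19)) = (-330 + 1) + (2 - 74/(6 + (⅓)*(-19))) = -329 + (2 - 74/(6 - 19/3)) = -329 + (2 - 74/(-⅓)) = -329 + (2 - 74*(-3)) = -329 + (2 + 222) = -329 + 224 = -105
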